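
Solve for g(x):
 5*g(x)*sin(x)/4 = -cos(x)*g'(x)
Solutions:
 g(x) = C1*cos(x)^(5/4)


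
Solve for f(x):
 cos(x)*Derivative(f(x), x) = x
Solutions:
 f(x) = C1 + Integral(x/cos(x), x)


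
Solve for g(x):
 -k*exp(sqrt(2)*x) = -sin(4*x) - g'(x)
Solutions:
 g(x) = C1 + sqrt(2)*k*exp(sqrt(2)*x)/2 + cos(4*x)/4


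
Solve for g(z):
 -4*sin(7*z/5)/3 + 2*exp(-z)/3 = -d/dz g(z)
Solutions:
 g(z) = C1 - 20*cos(7*z/5)/21 + 2*exp(-z)/3


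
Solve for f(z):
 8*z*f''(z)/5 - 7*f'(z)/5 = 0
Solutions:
 f(z) = C1 + C2*z^(15/8)


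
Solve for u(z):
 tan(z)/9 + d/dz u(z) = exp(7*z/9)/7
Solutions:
 u(z) = C1 + 9*exp(7*z/9)/49 + log(cos(z))/9


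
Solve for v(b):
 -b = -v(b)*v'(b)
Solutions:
 v(b) = -sqrt(C1 + b^2)
 v(b) = sqrt(C1 + b^2)


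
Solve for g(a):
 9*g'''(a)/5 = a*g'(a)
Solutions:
 g(a) = C1 + Integral(C2*airyai(15^(1/3)*a/3) + C3*airybi(15^(1/3)*a/3), a)


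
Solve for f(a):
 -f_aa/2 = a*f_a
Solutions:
 f(a) = C1 + C2*erf(a)


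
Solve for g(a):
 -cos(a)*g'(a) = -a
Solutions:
 g(a) = C1 + Integral(a/cos(a), a)


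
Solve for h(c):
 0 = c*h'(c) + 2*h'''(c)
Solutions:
 h(c) = C1 + Integral(C2*airyai(-2^(2/3)*c/2) + C3*airybi(-2^(2/3)*c/2), c)


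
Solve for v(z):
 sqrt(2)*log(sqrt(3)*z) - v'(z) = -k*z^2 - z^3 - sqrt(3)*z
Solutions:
 v(z) = C1 + k*z^3/3 + z^4/4 + sqrt(3)*z^2/2 + sqrt(2)*z*log(z) - sqrt(2)*z + sqrt(2)*z*log(3)/2


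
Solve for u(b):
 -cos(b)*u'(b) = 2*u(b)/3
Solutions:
 u(b) = C1*(sin(b) - 1)^(1/3)/(sin(b) + 1)^(1/3)


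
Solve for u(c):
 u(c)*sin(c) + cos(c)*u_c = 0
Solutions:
 u(c) = C1*cos(c)


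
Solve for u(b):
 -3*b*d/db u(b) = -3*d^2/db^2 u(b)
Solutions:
 u(b) = C1 + C2*erfi(sqrt(2)*b/2)


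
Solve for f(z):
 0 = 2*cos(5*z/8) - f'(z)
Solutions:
 f(z) = C1 + 16*sin(5*z/8)/5


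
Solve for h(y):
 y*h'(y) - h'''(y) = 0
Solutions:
 h(y) = C1 + Integral(C2*airyai(y) + C3*airybi(y), y)


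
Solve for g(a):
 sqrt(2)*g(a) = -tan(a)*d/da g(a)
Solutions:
 g(a) = C1/sin(a)^(sqrt(2))


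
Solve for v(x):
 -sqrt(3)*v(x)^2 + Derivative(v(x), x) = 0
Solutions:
 v(x) = -1/(C1 + sqrt(3)*x)


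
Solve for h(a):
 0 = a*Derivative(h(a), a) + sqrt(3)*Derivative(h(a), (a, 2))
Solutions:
 h(a) = C1 + C2*erf(sqrt(2)*3^(3/4)*a/6)


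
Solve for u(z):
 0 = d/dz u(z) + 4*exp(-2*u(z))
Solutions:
 u(z) = log(-sqrt(C1 - 8*z))
 u(z) = log(C1 - 8*z)/2


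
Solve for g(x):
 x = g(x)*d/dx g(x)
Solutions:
 g(x) = -sqrt(C1 + x^2)
 g(x) = sqrt(C1 + x^2)


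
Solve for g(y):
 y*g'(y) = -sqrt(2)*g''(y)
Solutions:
 g(y) = C1 + C2*erf(2^(1/4)*y/2)


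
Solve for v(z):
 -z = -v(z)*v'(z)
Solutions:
 v(z) = -sqrt(C1 + z^2)
 v(z) = sqrt(C1 + z^2)


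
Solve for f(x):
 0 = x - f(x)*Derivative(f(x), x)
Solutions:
 f(x) = -sqrt(C1 + x^2)
 f(x) = sqrt(C1 + x^2)


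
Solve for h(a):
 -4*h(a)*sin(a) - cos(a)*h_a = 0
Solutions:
 h(a) = C1*cos(a)^4


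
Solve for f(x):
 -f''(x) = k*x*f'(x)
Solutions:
 f(x) = Piecewise((-sqrt(2)*sqrt(pi)*C1*erf(sqrt(2)*sqrt(k)*x/2)/(2*sqrt(k)) - C2, (k > 0) | (k < 0)), (-C1*x - C2, True))


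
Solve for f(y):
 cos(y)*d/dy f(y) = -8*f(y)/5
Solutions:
 f(y) = C1*(sin(y) - 1)^(4/5)/(sin(y) + 1)^(4/5)


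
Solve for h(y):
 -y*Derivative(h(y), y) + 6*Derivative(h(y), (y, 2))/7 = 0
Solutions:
 h(y) = C1 + C2*erfi(sqrt(21)*y/6)


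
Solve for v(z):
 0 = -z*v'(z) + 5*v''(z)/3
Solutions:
 v(z) = C1 + C2*erfi(sqrt(30)*z/10)


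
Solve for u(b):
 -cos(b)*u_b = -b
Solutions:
 u(b) = C1 + Integral(b/cos(b), b)


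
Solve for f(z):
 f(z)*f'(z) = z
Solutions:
 f(z) = -sqrt(C1 + z^2)
 f(z) = sqrt(C1 + z^2)


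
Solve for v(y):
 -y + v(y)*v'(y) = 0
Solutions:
 v(y) = -sqrt(C1 + y^2)
 v(y) = sqrt(C1 + y^2)


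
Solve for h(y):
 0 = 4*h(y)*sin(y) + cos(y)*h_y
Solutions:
 h(y) = C1*cos(y)^4


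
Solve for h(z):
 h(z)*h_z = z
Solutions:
 h(z) = -sqrt(C1 + z^2)
 h(z) = sqrt(C1 + z^2)


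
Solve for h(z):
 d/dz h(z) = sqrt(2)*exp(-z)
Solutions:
 h(z) = C1 - sqrt(2)*exp(-z)


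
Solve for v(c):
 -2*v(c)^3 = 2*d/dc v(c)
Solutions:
 v(c) = -sqrt(2)*sqrt(-1/(C1 - c))/2
 v(c) = sqrt(2)*sqrt(-1/(C1 - c))/2


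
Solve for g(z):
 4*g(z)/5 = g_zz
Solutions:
 g(z) = C1*exp(-2*sqrt(5)*z/5) + C2*exp(2*sqrt(5)*z/5)


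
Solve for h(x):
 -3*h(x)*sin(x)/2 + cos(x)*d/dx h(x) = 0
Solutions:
 h(x) = C1/cos(x)^(3/2)


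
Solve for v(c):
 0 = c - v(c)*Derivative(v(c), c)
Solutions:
 v(c) = -sqrt(C1 + c^2)
 v(c) = sqrt(C1 + c^2)


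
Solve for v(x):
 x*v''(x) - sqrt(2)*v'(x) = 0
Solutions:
 v(x) = C1 + C2*x^(1 + sqrt(2))


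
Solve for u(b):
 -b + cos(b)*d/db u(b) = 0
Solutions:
 u(b) = C1 + Integral(b/cos(b), b)


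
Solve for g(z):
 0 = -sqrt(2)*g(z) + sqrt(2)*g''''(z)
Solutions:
 g(z) = C1*exp(-z) + C2*exp(z) + C3*sin(z) + C4*cos(z)


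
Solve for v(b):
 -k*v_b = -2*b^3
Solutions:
 v(b) = C1 + b^4/(2*k)


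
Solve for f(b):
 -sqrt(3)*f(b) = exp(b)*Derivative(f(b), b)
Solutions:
 f(b) = C1*exp(sqrt(3)*exp(-b))


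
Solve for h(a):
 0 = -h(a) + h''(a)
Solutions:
 h(a) = C1*exp(-a) + C2*exp(a)


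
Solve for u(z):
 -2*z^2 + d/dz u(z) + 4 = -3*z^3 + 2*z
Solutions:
 u(z) = C1 - 3*z^4/4 + 2*z^3/3 + z^2 - 4*z


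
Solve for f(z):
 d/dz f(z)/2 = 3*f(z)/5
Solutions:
 f(z) = C1*exp(6*z/5)


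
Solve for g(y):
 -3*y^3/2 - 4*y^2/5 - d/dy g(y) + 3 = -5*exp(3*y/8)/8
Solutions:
 g(y) = C1 - 3*y^4/8 - 4*y^3/15 + 3*y + 5*exp(3*y/8)/3


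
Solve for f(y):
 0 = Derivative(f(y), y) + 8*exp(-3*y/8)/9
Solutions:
 f(y) = C1 + 64*exp(-3*y/8)/27


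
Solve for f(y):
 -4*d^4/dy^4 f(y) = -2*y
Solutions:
 f(y) = C1 + C2*y + C3*y^2 + C4*y^3 + y^5/240


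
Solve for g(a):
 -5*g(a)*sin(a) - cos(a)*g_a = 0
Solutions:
 g(a) = C1*cos(a)^5


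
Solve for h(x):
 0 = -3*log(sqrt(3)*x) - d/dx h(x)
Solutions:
 h(x) = C1 - 3*x*log(x) - 3*x*log(3)/2 + 3*x


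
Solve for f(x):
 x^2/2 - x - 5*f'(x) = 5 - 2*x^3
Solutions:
 f(x) = C1 + x^4/10 + x^3/30 - x^2/10 - x


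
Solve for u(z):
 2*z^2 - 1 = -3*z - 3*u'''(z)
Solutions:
 u(z) = C1 + C2*z + C3*z^2 - z^5/90 - z^4/24 + z^3/18


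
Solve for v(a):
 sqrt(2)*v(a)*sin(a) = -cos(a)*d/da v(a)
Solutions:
 v(a) = C1*cos(a)^(sqrt(2))


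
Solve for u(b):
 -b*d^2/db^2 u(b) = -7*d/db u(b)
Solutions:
 u(b) = C1 + C2*b^8


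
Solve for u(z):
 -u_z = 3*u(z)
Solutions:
 u(z) = C1*exp(-3*z)


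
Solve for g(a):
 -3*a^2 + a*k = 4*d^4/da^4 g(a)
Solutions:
 g(a) = C1 + C2*a + C3*a^2 + C4*a^3 - a^6/480 + a^5*k/480


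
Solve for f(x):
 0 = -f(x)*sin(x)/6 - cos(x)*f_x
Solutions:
 f(x) = C1*cos(x)^(1/6)


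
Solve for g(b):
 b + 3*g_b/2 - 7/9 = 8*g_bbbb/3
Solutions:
 g(b) = C1 + C4*exp(6^(2/3)*b/4) - b^2/3 + 14*b/27 + (C2*sin(3*2^(2/3)*3^(1/6)*b/8) + C3*cos(3*2^(2/3)*3^(1/6)*b/8))*exp(-6^(2/3)*b/8)


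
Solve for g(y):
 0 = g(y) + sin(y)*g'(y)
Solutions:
 g(y) = C1*sqrt(cos(y) + 1)/sqrt(cos(y) - 1)


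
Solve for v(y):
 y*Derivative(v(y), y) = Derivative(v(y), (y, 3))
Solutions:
 v(y) = C1 + Integral(C2*airyai(y) + C3*airybi(y), y)


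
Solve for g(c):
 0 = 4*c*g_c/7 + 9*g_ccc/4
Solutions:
 g(c) = C1 + Integral(C2*airyai(-2*294^(1/3)*c/21) + C3*airybi(-2*294^(1/3)*c/21), c)


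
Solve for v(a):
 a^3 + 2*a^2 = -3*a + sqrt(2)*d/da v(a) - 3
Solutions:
 v(a) = C1 + sqrt(2)*a^4/8 + sqrt(2)*a^3/3 + 3*sqrt(2)*a^2/4 + 3*sqrt(2)*a/2


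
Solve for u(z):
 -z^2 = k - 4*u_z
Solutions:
 u(z) = C1 + k*z/4 + z^3/12


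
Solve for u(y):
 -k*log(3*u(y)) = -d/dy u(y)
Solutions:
 Integral(1/(log(_y) + log(3)), (_y, u(y))) = C1 + k*y


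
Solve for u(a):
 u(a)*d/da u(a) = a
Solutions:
 u(a) = -sqrt(C1 + a^2)
 u(a) = sqrt(C1 + a^2)


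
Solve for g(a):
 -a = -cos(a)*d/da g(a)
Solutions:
 g(a) = C1 + Integral(a/cos(a), a)


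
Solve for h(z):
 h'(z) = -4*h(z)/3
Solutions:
 h(z) = C1*exp(-4*z/3)


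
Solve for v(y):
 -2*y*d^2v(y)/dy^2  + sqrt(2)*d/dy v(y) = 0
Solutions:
 v(y) = C1 + C2*y^(sqrt(2)/2 + 1)


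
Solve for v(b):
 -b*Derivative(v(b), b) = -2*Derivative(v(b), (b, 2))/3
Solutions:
 v(b) = C1 + C2*erfi(sqrt(3)*b/2)


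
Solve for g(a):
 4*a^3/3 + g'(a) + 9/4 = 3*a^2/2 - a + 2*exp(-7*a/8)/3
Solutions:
 g(a) = C1 - a^4/3 + a^3/2 - a^2/2 - 9*a/4 - 16*exp(-7*a/8)/21


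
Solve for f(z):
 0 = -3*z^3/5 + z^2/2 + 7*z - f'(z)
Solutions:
 f(z) = C1 - 3*z^4/20 + z^3/6 + 7*z^2/2


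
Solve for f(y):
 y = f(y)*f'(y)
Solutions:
 f(y) = -sqrt(C1 + y^2)
 f(y) = sqrt(C1 + y^2)


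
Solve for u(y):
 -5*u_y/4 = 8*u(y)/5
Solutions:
 u(y) = C1*exp(-32*y/25)


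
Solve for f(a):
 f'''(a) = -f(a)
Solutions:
 f(a) = C3*exp(-a) + (C1*sin(sqrt(3)*a/2) + C2*cos(sqrt(3)*a/2))*exp(a/2)


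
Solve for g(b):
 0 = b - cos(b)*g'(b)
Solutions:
 g(b) = C1 + Integral(b/cos(b), b)


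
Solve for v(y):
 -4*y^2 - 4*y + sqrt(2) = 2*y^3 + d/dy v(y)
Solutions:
 v(y) = C1 - y^4/2 - 4*y^3/3 - 2*y^2 + sqrt(2)*y


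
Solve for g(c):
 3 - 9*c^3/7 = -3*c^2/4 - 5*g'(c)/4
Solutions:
 g(c) = C1 + 9*c^4/35 - c^3/5 - 12*c/5


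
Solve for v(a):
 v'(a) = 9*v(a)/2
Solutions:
 v(a) = C1*exp(9*a/2)


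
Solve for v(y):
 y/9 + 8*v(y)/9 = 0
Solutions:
 v(y) = -y/8


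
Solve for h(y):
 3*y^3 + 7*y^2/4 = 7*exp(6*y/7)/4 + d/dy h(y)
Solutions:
 h(y) = C1 + 3*y^4/4 + 7*y^3/12 - 49*exp(6*y/7)/24


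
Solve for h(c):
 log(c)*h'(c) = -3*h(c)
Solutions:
 h(c) = C1*exp(-3*li(c))


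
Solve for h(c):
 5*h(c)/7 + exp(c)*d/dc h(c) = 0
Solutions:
 h(c) = C1*exp(5*exp(-c)/7)


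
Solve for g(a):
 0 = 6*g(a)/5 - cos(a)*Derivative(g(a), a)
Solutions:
 g(a) = C1*(sin(a) + 1)^(3/5)/(sin(a) - 1)^(3/5)


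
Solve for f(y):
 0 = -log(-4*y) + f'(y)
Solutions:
 f(y) = C1 + y*log(-y) + y*(-1 + 2*log(2))


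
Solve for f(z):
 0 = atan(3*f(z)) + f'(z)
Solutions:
 Integral(1/atan(3*_y), (_y, f(z))) = C1 - z


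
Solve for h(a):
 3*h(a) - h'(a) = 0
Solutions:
 h(a) = C1*exp(3*a)


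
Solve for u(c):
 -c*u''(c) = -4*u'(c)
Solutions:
 u(c) = C1 + C2*c^5


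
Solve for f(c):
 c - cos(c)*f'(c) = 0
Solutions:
 f(c) = C1 + Integral(c/cos(c), c)


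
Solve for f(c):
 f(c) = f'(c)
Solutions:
 f(c) = C1*exp(c)


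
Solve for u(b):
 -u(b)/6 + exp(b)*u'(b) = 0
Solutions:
 u(b) = C1*exp(-exp(-b)/6)


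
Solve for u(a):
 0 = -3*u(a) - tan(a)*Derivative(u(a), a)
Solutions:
 u(a) = C1/sin(a)^3


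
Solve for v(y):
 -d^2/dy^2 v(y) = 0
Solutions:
 v(y) = C1 + C2*y


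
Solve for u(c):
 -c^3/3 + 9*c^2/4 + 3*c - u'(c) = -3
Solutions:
 u(c) = C1 - c^4/12 + 3*c^3/4 + 3*c^2/2 + 3*c


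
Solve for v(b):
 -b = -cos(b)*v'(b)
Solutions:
 v(b) = C1 + Integral(b/cos(b), b)


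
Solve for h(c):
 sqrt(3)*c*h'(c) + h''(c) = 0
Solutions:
 h(c) = C1 + C2*erf(sqrt(2)*3^(1/4)*c/2)


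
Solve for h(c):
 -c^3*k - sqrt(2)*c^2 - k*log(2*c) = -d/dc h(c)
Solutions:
 h(c) = C1 + c^4*k/4 + sqrt(2)*c^3/3 + c*k*log(c) - c*k + c*k*log(2)


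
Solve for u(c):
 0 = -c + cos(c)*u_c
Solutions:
 u(c) = C1 + Integral(c/cos(c), c)


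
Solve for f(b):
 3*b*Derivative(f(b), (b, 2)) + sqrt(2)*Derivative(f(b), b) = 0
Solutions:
 f(b) = C1 + C2*b^(1 - sqrt(2)/3)


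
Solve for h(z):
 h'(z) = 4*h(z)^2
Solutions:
 h(z) = -1/(C1 + 4*z)


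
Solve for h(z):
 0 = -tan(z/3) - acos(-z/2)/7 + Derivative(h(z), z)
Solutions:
 h(z) = C1 + z*acos(-z/2)/7 + sqrt(4 - z^2)/7 - 3*log(cos(z/3))


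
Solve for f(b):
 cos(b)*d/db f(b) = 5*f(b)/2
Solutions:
 f(b) = C1*(sin(b) + 1)^(5/4)/(sin(b) - 1)^(5/4)


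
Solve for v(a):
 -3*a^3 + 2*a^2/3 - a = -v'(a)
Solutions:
 v(a) = C1 + 3*a^4/4 - 2*a^3/9 + a^2/2


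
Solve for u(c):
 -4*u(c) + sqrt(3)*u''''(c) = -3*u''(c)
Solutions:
 u(c) = C1*exp(-sqrt(2)*3^(3/4)*c*sqrt(-3 + sqrt(9 + 16*sqrt(3)))/6) + C2*exp(sqrt(2)*3^(3/4)*c*sqrt(-3 + sqrt(9 + 16*sqrt(3)))/6) + C3*sin(sqrt(2)*3^(3/4)*c*sqrt(3 + sqrt(9 + 16*sqrt(3)))/6) + C4*cosh(sqrt(2)*3^(3/4)*c*sqrt(-sqrt(9 + 16*sqrt(3)) - 3)/6)


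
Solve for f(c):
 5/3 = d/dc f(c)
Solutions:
 f(c) = C1 + 5*c/3


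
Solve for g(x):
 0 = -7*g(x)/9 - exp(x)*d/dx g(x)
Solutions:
 g(x) = C1*exp(7*exp(-x)/9)


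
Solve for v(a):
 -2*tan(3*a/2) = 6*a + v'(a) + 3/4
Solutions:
 v(a) = C1 - 3*a^2 - 3*a/4 + 4*log(cos(3*a/2))/3


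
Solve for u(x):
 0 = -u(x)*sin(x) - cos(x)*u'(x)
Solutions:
 u(x) = C1*cos(x)


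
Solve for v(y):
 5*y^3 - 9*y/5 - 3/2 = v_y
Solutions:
 v(y) = C1 + 5*y^4/4 - 9*y^2/10 - 3*y/2


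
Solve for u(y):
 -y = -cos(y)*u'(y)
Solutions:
 u(y) = C1 + Integral(y/cos(y), y)


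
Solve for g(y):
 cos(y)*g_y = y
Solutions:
 g(y) = C1 + Integral(y/cos(y), y)


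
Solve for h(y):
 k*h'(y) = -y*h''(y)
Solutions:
 h(y) = C1 + y^(1 - re(k))*(C2*sin(log(y)*Abs(im(k))) + C3*cos(log(y)*im(k)))


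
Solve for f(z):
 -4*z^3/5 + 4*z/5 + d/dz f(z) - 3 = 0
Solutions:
 f(z) = C1 + z^4/5 - 2*z^2/5 + 3*z


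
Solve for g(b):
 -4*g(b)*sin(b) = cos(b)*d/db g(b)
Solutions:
 g(b) = C1*cos(b)^4


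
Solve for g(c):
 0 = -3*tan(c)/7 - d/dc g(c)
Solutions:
 g(c) = C1 + 3*log(cos(c))/7


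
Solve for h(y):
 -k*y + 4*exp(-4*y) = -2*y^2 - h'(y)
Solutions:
 h(y) = C1 + k*y^2/2 - 2*y^3/3 + exp(-4*y)


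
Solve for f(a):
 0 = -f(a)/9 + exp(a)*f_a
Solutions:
 f(a) = C1*exp(-exp(-a)/9)


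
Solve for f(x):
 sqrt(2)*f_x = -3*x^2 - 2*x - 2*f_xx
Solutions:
 f(x) = C1 + C2*exp(-sqrt(2)*x/2) - sqrt(2)*x^3/2 - sqrt(2)*x^2/2 + 3*x^2 - 6*sqrt(2)*x + 2*x


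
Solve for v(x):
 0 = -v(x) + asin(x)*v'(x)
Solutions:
 v(x) = C1*exp(Integral(1/asin(x), x))


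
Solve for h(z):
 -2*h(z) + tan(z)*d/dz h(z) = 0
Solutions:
 h(z) = C1*sin(z)^2


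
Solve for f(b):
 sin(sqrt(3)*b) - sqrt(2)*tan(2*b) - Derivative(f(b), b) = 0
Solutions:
 f(b) = C1 + sqrt(2)*log(cos(2*b))/2 - sqrt(3)*cos(sqrt(3)*b)/3


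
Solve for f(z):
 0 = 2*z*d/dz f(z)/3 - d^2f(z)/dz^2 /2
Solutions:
 f(z) = C1 + C2*erfi(sqrt(6)*z/3)


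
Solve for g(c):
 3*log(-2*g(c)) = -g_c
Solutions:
 Integral(1/(log(-_y) + log(2)), (_y, g(c)))/3 = C1 - c


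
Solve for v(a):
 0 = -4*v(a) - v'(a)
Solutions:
 v(a) = C1*exp(-4*a)


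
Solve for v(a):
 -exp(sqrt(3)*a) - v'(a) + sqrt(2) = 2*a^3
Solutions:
 v(a) = C1 - a^4/2 + sqrt(2)*a - sqrt(3)*exp(sqrt(3)*a)/3


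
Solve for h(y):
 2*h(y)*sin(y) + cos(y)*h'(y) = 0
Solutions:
 h(y) = C1*cos(y)^2


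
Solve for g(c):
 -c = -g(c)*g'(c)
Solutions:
 g(c) = -sqrt(C1 + c^2)
 g(c) = sqrt(C1 + c^2)


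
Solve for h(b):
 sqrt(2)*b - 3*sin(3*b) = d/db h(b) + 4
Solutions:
 h(b) = C1 + sqrt(2)*b^2/2 - 4*b + cos(3*b)


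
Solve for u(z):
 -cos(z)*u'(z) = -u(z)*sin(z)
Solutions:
 u(z) = C1/cos(z)


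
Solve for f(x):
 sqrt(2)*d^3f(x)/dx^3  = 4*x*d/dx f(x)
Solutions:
 f(x) = C1 + Integral(C2*airyai(sqrt(2)*x) + C3*airybi(sqrt(2)*x), x)


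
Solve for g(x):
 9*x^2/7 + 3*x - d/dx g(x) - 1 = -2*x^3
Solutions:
 g(x) = C1 + x^4/2 + 3*x^3/7 + 3*x^2/2 - x


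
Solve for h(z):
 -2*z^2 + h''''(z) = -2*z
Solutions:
 h(z) = C1 + C2*z + C3*z^2 + C4*z^3 + z^6/180 - z^5/60


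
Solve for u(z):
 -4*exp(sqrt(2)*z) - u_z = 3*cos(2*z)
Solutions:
 u(z) = C1 - 2*sqrt(2)*exp(sqrt(2)*z) - 3*sin(2*z)/2


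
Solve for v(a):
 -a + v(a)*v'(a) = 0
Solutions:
 v(a) = -sqrt(C1 + a^2)
 v(a) = sqrt(C1 + a^2)


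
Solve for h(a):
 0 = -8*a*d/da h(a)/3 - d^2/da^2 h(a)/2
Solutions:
 h(a) = C1 + C2*erf(2*sqrt(6)*a/3)


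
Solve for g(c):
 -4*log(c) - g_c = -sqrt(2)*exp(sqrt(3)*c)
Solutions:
 g(c) = C1 - 4*c*log(c) + 4*c + sqrt(6)*exp(sqrt(3)*c)/3


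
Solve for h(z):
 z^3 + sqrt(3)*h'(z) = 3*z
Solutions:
 h(z) = C1 - sqrt(3)*z^4/12 + sqrt(3)*z^2/2


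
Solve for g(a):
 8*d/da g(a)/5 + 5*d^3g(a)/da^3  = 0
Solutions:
 g(a) = C1 + C2*sin(2*sqrt(2)*a/5) + C3*cos(2*sqrt(2)*a/5)


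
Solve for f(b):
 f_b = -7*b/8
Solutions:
 f(b) = C1 - 7*b^2/16


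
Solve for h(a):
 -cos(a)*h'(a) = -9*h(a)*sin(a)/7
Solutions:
 h(a) = C1/cos(a)^(9/7)


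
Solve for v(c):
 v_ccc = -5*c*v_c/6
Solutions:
 v(c) = C1 + Integral(C2*airyai(-5^(1/3)*6^(2/3)*c/6) + C3*airybi(-5^(1/3)*6^(2/3)*c/6), c)


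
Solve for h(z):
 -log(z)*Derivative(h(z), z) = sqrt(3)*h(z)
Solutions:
 h(z) = C1*exp(-sqrt(3)*li(z))


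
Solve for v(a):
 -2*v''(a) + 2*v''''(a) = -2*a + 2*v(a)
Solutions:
 v(a) = C1*exp(-sqrt(2)*a*sqrt(1 + sqrt(5))/2) + C2*exp(sqrt(2)*a*sqrt(1 + sqrt(5))/2) + C3*sin(sqrt(2)*a*sqrt(-1 + sqrt(5))/2) + C4*cos(sqrt(2)*a*sqrt(-1 + sqrt(5))/2) + a


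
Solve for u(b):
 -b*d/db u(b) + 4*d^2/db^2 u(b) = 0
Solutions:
 u(b) = C1 + C2*erfi(sqrt(2)*b/4)


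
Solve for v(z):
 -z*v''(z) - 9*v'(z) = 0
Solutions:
 v(z) = C1 + C2/z^8


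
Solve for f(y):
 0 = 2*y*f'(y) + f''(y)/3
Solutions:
 f(y) = C1 + C2*erf(sqrt(3)*y)


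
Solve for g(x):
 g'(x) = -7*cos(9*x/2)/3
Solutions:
 g(x) = C1 - 14*sin(9*x/2)/27


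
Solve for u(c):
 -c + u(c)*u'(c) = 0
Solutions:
 u(c) = -sqrt(C1 + c^2)
 u(c) = sqrt(C1 + c^2)


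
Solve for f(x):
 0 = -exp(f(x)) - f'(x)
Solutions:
 f(x) = log(1/(C1 + x))


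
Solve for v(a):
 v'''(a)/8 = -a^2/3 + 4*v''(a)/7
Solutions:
 v(a) = C1 + C2*a + C3*exp(32*a/7) + 7*a^4/144 + 49*a^3/1152 + 343*a^2/12288


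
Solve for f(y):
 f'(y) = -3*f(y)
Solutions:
 f(y) = C1*exp(-3*y)


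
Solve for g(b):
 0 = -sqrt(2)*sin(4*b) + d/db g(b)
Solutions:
 g(b) = C1 - sqrt(2)*cos(4*b)/4


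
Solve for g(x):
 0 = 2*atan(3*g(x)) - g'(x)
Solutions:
 Integral(1/atan(3*_y), (_y, g(x))) = C1 + 2*x


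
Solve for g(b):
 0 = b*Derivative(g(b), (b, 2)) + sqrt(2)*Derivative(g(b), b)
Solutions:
 g(b) = C1 + C2*b^(1 - sqrt(2))


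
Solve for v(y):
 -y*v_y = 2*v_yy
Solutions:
 v(y) = C1 + C2*erf(y/2)


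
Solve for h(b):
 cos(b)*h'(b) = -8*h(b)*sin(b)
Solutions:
 h(b) = C1*cos(b)^8


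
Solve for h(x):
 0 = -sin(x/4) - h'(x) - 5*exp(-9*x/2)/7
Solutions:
 h(x) = C1 + 4*cos(x/4) + 10*exp(-9*x/2)/63


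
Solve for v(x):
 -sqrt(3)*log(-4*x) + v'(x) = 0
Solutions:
 v(x) = C1 + sqrt(3)*x*log(-x) + sqrt(3)*x*(-1 + 2*log(2))


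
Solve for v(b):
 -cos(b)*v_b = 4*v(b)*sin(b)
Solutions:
 v(b) = C1*cos(b)^4


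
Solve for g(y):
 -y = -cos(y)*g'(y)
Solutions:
 g(y) = C1 + Integral(y/cos(y), y)


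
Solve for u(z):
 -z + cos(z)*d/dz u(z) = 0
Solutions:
 u(z) = C1 + Integral(z/cos(z), z)


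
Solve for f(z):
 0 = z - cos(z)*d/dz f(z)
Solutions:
 f(z) = C1 + Integral(z/cos(z), z)


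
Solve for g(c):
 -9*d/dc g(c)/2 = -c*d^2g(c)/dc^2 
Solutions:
 g(c) = C1 + C2*c^(11/2)


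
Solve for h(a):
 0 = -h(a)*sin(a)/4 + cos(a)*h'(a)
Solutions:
 h(a) = C1/cos(a)^(1/4)


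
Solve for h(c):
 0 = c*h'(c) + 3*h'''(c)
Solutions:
 h(c) = C1 + Integral(C2*airyai(-3^(2/3)*c/3) + C3*airybi(-3^(2/3)*c/3), c)


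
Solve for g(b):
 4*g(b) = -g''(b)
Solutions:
 g(b) = C1*sin(2*b) + C2*cos(2*b)


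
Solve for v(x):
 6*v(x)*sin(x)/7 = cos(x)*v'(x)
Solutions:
 v(x) = C1/cos(x)^(6/7)


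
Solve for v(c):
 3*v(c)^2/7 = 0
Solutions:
 v(c) = 0


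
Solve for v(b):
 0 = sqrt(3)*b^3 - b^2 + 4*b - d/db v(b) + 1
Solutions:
 v(b) = C1 + sqrt(3)*b^4/4 - b^3/3 + 2*b^2 + b


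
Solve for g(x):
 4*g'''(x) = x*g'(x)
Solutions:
 g(x) = C1 + Integral(C2*airyai(2^(1/3)*x/2) + C3*airybi(2^(1/3)*x/2), x)


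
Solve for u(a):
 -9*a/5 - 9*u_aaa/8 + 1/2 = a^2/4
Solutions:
 u(a) = C1 + C2*a + C3*a^2 - a^5/270 - a^4/15 + 2*a^3/27


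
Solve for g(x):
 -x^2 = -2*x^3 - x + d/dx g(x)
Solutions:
 g(x) = C1 + x^4/2 - x^3/3 + x^2/2


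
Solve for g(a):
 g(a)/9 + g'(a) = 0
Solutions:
 g(a) = C1*exp(-a/9)


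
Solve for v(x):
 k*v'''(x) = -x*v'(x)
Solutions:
 v(x) = C1 + Integral(C2*airyai(x*(-1/k)^(1/3)) + C3*airybi(x*(-1/k)^(1/3)), x)


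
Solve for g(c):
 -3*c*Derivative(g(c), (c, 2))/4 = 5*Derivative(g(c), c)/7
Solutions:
 g(c) = C1 + C2*c^(1/21)


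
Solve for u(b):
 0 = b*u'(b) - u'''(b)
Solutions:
 u(b) = C1 + Integral(C2*airyai(b) + C3*airybi(b), b)


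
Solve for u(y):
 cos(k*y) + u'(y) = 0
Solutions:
 u(y) = C1 - sin(k*y)/k


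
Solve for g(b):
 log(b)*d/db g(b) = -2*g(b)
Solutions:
 g(b) = C1*exp(-2*li(b))


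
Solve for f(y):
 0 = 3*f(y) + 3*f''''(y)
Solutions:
 f(y) = (C1*sin(sqrt(2)*y/2) + C2*cos(sqrt(2)*y/2))*exp(-sqrt(2)*y/2) + (C3*sin(sqrt(2)*y/2) + C4*cos(sqrt(2)*y/2))*exp(sqrt(2)*y/2)


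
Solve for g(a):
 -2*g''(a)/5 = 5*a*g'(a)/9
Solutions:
 g(a) = C1 + C2*erf(5*a/6)


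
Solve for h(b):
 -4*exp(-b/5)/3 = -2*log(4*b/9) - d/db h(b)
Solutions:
 h(b) = C1 - 2*b*log(b) + 2*b*(-2*log(2) + 1 + 2*log(3)) - 20*exp(-b/5)/3


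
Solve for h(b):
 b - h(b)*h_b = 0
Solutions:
 h(b) = -sqrt(C1 + b^2)
 h(b) = sqrt(C1 + b^2)


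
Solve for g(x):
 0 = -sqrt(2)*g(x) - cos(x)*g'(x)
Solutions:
 g(x) = C1*(sin(x) - 1)^(sqrt(2)/2)/(sin(x) + 1)^(sqrt(2)/2)


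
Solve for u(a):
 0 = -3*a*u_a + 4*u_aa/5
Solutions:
 u(a) = C1 + C2*erfi(sqrt(30)*a/4)


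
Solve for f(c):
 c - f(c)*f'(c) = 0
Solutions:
 f(c) = -sqrt(C1 + c^2)
 f(c) = sqrt(C1 + c^2)


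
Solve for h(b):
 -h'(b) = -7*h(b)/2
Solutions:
 h(b) = C1*exp(7*b/2)


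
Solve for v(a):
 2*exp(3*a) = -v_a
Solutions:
 v(a) = C1 - 2*exp(3*a)/3


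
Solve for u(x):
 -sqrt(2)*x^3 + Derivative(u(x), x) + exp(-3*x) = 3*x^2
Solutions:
 u(x) = C1 + sqrt(2)*x^4/4 + x^3 + exp(-3*x)/3


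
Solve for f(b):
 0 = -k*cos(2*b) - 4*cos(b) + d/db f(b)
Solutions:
 f(b) = C1 + k*sin(2*b)/2 + 4*sin(b)


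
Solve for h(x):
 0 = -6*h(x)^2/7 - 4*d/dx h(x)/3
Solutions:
 h(x) = 14/(C1 + 9*x)


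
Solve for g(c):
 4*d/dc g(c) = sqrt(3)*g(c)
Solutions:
 g(c) = C1*exp(sqrt(3)*c/4)


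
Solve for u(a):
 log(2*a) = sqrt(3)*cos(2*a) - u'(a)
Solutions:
 u(a) = C1 - a*log(a) - a*log(2) + a + sqrt(3)*sin(2*a)/2


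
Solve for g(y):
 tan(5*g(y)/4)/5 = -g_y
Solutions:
 g(y) = -4*asin(C1*exp(-y/4))/5 + 4*pi/5
 g(y) = 4*asin(C1*exp(-y/4))/5


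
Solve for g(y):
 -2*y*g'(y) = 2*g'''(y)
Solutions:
 g(y) = C1 + Integral(C2*airyai(-y) + C3*airybi(-y), y)


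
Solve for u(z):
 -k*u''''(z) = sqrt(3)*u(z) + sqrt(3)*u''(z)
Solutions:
 u(z) = C1*exp(-sqrt(2)*z*sqrt((-sqrt(-4*sqrt(3)*k + 3) - sqrt(3))/k)/2) + C2*exp(sqrt(2)*z*sqrt((-sqrt(-4*sqrt(3)*k + 3) - sqrt(3))/k)/2) + C3*exp(-sqrt(2)*z*sqrt((sqrt(-4*sqrt(3)*k + 3) - sqrt(3))/k)/2) + C4*exp(sqrt(2)*z*sqrt((sqrt(-4*sqrt(3)*k + 3) - sqrt(3))/k)/2)


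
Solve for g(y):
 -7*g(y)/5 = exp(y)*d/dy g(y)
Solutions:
 g(y) = C1*exp(7*exp(-y)/5)


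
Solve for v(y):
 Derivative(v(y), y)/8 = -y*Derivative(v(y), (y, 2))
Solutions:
 v(y) = C1 + C2*y^(7/8)


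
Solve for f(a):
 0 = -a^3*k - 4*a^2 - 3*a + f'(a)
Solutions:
 f(a) = C1 + a^4*k/4 + 4*a^3/3 + 3*a^2/2


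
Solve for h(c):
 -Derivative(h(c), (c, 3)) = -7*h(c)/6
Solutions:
 h(c) = C3*exp(6^(2/3)*7^(1/3)*c/6) + (C1*sin(2^(2/3)*3^(1/6)*7^(1/3)*c/4) + C2*cos(2^(2/3)*3^(1/6)*7^(1/3)*c/4))*exp(-6^(2/3)*7^(1/3)*c/12)


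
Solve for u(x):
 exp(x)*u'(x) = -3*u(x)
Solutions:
 u(x) = C1*exp(3*exp(-x))


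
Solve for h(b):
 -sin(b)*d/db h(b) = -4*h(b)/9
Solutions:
 h(b) = C1*(cos(b) - 1)^(2/9)/(cos(b) + 1)^(2/9)


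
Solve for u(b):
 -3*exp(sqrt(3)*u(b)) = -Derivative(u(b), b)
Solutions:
 u(b) = sqrt(3)*(2*log(-1/(C1 + 3*b)) - log(3))/6


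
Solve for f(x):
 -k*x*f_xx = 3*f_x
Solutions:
 f(x) = C1 + x^(((re(k) - 3)*re(k) + im(k)^2)/(re(k)^2 + im(k)^2))*(C2*sin(3*log(x)*Abs(im(k))/(re(k)^2 + im(k)^2)) + C3*cos(3*log(x)*im(k)/(re(k)^2 + im(k)^2)))


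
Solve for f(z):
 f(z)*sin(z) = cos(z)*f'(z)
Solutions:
 f(z) = C1/cos(z)


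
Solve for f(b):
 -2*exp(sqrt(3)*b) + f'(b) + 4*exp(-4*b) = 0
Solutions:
 f(b) = C1 + 2*sqrt(3)*exp(sqrt(3)*b)/3 + exp(-4*b)


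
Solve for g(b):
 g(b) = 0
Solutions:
 g(b) = 0


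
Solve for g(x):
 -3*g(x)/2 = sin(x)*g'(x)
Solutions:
 g(x) = C1*(cos(x) + 1)^(3/4)/(cos(x) - 1)^(3/4)


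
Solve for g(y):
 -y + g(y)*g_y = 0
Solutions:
 g(y) = -sqrt(C1 + y^2)
 g(y) = sqrt(C1 + y^2)


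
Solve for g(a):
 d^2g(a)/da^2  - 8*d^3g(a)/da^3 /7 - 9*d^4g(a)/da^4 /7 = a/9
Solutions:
 g(a) = C1 + C2*a + C3*exp(a*(-4 + sqrt(79))/9) + C4*exp(-a*(4 + sqrt(79))/9) + a^3/54 + 4*a^2/63


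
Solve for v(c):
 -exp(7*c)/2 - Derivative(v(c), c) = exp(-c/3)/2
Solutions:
 v(c) = C1 - exp(7*c)/14 + 3*exp(-c/3)/2


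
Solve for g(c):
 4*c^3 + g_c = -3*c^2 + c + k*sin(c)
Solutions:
 g(c) = C1 - c^4 - c^3 + c^2/2 - k*cos(c)


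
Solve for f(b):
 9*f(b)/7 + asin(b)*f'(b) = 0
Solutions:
 f(b) = C1*exp(-9*Integral(1/asin(b), b)/7)


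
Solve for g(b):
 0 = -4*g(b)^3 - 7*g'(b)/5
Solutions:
 g(b) = -sqrt(14)*sqrt(-1/(C1 - 20*b))/2
 g(b) = sqrt(14)*sqrt(-1/(C1 - 20*b))/2


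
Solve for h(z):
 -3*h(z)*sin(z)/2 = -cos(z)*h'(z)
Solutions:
 h(z) = C1/cos(z)^(3/2)


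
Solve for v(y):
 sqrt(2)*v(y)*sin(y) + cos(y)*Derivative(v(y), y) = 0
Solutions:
 v(y) = C1*cos(y)^(sqrt(2))


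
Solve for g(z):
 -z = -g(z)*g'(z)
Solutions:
 g(z) = -sqrt(C1 + z^2)
 g(z) = sqrt(C1 + z^2)


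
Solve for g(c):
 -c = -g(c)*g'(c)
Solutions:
 g(c) = -sqrt(C1 + c^2)
 g(c) = sqrt(C1 + c^2)


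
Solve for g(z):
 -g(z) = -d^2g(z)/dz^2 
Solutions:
 g(z) = C1*exp(-z) + C2*exp(z)


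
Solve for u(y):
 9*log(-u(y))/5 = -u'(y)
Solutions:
 -li(-u(y)) = C1 - 9*y/5


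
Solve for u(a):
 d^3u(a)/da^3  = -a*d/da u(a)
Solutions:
 u(a) = C1 + Integral(C2*airyai(-a) + C3*airybi(-a), a)


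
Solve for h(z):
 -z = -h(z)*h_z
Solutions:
 h(z) = -sqrt(C1 + z^2)
 h(z) = sqrt(C1 + z^2)


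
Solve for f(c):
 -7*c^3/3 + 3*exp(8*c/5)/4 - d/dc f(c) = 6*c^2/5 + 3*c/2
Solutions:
 f(c) = C1 - 7*c^4/12 - 2*c^3/5 - 3*c^2/4 + 15*exp(8*c/5)/32


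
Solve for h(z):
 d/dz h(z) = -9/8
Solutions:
 h(z) = C1 - 9*z/8


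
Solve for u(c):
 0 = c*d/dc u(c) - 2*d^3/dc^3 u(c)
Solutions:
 u(c) = C1 + Integral(C2*airyai(2^(2/3)*c/2) + C3*airybi(2^(2/3)*c/2), c)


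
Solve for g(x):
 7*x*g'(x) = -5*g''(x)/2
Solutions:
 g(x) = C1 + C2*erf(sqrt(35)*x/5)


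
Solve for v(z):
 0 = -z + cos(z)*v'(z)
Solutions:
 v(z) = C1 + Integral(z/cos(z), z)


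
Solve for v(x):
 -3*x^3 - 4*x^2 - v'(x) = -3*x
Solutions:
 v(x) = C1 - 3*x^4/4 - 4*x^3/3 + 3*x^2/2


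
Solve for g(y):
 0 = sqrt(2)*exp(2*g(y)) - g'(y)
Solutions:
 g(y) = log(-sqrt(-1/(C1 + sqrt(2)*y))) - log(2)/2
 g(y) = log(-1/(C1 + sqrt(2)*y))/2 - log(2)/2


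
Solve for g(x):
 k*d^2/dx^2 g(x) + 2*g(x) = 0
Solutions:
 g(x) = C1*exp(-sqrt(2)*x*sqrt(-1/k)) + C2*exp(sqrt(2)*x*sqrt(-1/k))


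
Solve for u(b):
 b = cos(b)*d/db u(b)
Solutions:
 u(b) = C1 + Integral(b/cos(b), b)


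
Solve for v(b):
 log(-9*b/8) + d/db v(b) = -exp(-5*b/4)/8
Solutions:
 v(b) = C1 - b*log(-b) + b*(-2*log(3) + 1 + 3*log(2)) + exp(-5*b/4)/10


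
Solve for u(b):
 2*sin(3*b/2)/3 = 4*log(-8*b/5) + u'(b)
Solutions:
 u(b) = C1 - 4*b*log(-b) - 12*b*log(2) + 4*b + 4*b*log(5) - 4*cos(3*b/2)/9


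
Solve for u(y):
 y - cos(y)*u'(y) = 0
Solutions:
 u(y) = C1 + Integral(y/cos(y), y)


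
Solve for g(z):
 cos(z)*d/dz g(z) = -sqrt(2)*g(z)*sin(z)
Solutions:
 g(z) = C1*cos(z)^(sqrt(2))


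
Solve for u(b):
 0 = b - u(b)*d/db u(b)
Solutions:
 u(b) = -sqrt(C1 + b^2)
 u(b) = sqrt(C1 + b^2)


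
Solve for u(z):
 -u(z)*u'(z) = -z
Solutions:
 u(z) = -sqrt(C1 + z^2)
 u(z) = sqrt(C1 + z^2)


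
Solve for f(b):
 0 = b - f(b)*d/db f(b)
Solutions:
 f(b) = -sqrt(C1 + b^2)
 f(b) = sqrt(C1 + b^2)


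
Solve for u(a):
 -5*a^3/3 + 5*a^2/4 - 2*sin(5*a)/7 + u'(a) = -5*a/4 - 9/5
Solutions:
 u(a) = C1 + 5*a^4/12 - 5*a^3/12 - 5*a^2/8 - 9*a/5 - 2*cos(5*a)/35


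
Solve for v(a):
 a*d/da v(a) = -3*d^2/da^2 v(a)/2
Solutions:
 v(a) = C1 + C2*erf(sqrt(3)*a/3)


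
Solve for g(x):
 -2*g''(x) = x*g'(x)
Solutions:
 g(x) = C1 + C2*erf(x/2)


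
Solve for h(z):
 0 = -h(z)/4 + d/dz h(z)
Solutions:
 h(z) = C1*exp(z/4)


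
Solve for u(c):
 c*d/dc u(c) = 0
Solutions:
 u(c) = C1


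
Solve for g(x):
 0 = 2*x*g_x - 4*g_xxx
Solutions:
 g(x) = C1 + Integral(C2*airyai(2^(2/3)*x/2) + C3*airybi(2^(2/3)*x/2), x)


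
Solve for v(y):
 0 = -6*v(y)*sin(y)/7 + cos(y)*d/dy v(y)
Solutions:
 v(y) = C1/cos(y)^(6/7)


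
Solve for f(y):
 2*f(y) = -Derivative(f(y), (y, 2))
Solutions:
 f(y) = C1*sin(sqrt(2)*y) + C2*cos(sqrt(2)*y)


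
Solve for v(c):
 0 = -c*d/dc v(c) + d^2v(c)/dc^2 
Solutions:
 v(c) = C1 + C2*erfi(sqrt(2)*c/2)


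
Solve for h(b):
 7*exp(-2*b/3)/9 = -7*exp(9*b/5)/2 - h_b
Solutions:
 h(b) = C1 - 35*exp(9*b/5)/18 + 7*exp(-2*b/3)/6


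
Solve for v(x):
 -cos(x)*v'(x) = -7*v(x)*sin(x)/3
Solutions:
 v(x) = C1/cos(x)^(7/3)


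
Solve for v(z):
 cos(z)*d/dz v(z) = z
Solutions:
 v(z) = C1 + Integral(z/cos(z), z)


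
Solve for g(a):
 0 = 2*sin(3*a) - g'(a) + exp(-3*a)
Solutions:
 g(a) = C1 - 2*cos(3*a)/3 - exp(-3*a)/3


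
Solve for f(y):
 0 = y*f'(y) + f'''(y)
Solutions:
 f(y) = C1 + Integral(C2*airyai(-y) + C3*airybi(-y), y)


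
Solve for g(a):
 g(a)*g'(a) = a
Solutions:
 g(a) = -sqrt(C1 + a^2)
 g(a) = sqrt(C1 + a^2)


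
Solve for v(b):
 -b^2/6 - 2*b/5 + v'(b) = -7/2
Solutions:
 v(b) = C1 + b^3/18 + b^2/5 - 7*b/2


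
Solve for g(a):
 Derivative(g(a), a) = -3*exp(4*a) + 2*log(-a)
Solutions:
 g(a) = C1 + 2*a*log(-a) - 2*a - 3*exp(4*a)/4


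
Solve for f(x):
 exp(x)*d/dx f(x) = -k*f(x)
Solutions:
 f(x) = C1*exp(k*exp(-x))


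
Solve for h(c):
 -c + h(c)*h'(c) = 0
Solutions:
 h(c) = -sqrt(C1 + c^2)
 h(c) = sqrt(C1 + c^2)


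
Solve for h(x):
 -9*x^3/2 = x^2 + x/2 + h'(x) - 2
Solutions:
 h(x) = C1 - 9*x^4/8 - x^3/3 - x^2/4 + 2*x


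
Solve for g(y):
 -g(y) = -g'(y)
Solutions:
 g(y) = C1*exp(y)


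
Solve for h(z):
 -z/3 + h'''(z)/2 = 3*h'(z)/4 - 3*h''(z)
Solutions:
 h(z) = C1 + C2*exp(z*(-3 + sqrt(42)/2)) + C3*exp(-z*(3 + sqrt(42)/2)) - 2*z^2/9 - 16*z/9


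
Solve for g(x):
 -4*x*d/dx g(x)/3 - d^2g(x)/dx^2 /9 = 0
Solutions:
 g(x) = C1 + C2*erf(sqrt(6)*x)


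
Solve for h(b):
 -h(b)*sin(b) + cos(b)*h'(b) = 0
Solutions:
 h(b) = C1/cos(b)


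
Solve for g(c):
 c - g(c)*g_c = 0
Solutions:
 g(c) = -sqrt(C1 + c^2)
 g(c) = sqrt(C1 + c^2)


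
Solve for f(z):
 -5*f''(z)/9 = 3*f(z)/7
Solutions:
 f(z) = C1*sin(3*sqrt(105)*z/35) + C2*cos(3*sqrt(105)*z/35)


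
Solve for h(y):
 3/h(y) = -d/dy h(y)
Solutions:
 h(y) = -sqrt(C1 - 6*y)
 h(y) = sqrt(C1 - 6*y)


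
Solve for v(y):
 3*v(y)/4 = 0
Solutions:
 v(y) = 0


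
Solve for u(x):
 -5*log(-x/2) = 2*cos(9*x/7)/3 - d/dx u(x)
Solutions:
 u(x) = C1 + 5*x*log(-x) - 5*x - 5*x*log(2) + 14*sin(9*x/7)/27


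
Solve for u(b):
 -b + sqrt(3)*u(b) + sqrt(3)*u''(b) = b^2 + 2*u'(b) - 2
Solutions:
 u(b) = sqrt(3)*b^2/3 + sqrt(3)*b/3 + 4*b/3 + (C1*sin(sqrt(6)*b/3) + C2*cos(sqrt(6)*b/3))*exp(sqrt(3)*b/3) - 4*sqrt(3)/9 + 2/3


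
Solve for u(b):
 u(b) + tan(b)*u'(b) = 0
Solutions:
 u(b) = C1/sin(b)


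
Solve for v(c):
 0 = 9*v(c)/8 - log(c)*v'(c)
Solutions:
 v(c) = C1*exp(9*li(c)/8)


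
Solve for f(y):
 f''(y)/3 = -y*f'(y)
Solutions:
 f(y) = C1 + C2*erf(sqrt(6)*y/2)


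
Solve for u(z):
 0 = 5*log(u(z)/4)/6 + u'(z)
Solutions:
 -6*Integral(1/(-log(_y) + 2*log(2)), (_y, u(z)))/5 = C1 - z


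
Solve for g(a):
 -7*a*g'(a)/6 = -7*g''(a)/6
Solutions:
 g(a) = C1 + C2*erfi(sqrt(2)*a/2)


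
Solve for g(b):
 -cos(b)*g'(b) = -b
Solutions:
 g(b) = C1 + Integral(b/cos(b), b)


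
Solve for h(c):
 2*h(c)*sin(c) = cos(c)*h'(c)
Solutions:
 h(c) = C1/cos(c)^2


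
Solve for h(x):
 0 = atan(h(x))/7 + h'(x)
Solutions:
 Integral(1/atan(_y), (_y, h(x))) = C1 - x/7


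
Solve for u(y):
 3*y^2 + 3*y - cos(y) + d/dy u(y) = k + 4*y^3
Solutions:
 u(y) = C1 + k*y + y^4 - y^3 - 3*y^2/2 + sin(y)


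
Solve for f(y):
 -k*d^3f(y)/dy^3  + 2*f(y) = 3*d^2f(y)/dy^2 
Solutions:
 f(y) = C1*exp(-y*((sqrt(((-1 + k^(-2))^2 - 1/k^4)/k^2) - 1/k + k^(-3))^(1/3) + 1/k + 1/(k^2*(sqrt(((-1 + k^(-2))^2 - 1/k^4)/k^2) - 1/k + k^(-3))^(1/3)))) + C2*exp(y*((sqrt(((-1 + k^(-2))^2 - 1/k^4)/k^2) - 1/k + k^(-3))^(1/3)/2 - sqrt(3)*I*(sqrt(((-1 + k^(-2))^2 - 1/k^4)/k^2) - 1/k + k^(-3))^(1/3)/2 - 1/k - 2/(k^2*(-1 + sqrt(3)*I)*(sqrt(((-1 + k^(-2))^2 - 1/k^4)/k^2) - 1/k + k^(-3))^(1/3)))) + C3*exp(y*((sqrt(((-1 + k^(-2))^2 - 1/k^4)/k^2) - 1/k + k^(-3))^(1/3)/2 + sqrt(3)*I*(sqrt(((-1 + k^(-2))^2 - 1/k^4)/k^2) - 1/k + k^(-3))^(1/3)/2 - 1/k + 2/(k^2*(1 + sqrt(3)*I)*(sqrt(((-1 + k^(-2))^2 - 1/k^4)/k^2) - 1/k + k^(-3))^(1/3))))


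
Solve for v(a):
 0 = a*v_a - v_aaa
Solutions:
 v(a) = C1 + Integral(C2*airyai(a) + C3*airybi(a), a)


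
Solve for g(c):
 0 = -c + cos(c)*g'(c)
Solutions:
 g(c) = C1 + Integral(c/cos(c), c)


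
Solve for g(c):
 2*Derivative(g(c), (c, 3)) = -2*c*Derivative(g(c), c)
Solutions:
 g(c) = C1 + Integral(C2*airyai(-c) + C3*airybi(-c), c)


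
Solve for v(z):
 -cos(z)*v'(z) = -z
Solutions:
 v(z) = C1 + Integral(z/cos(z), z)


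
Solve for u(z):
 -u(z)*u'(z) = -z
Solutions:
 u(z) = -sqrt(C1 + z^2)
 u(z) = sqrt(C1 + z^2)


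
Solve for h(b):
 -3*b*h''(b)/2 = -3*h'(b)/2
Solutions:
 h(b) = C1 + C2*b^2


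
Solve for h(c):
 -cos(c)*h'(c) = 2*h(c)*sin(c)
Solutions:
 h(c) = C1*cos(c)^2


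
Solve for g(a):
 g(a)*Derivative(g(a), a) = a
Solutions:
 g(a) = -sqrt(C1 + a^2)
 g(a) = sqrt(C1 + a^2)


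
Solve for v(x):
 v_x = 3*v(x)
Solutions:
 v(x) = C1*exp(3*x)


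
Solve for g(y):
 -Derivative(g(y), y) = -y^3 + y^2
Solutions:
 g(y) = C1 + y^4/4 - y^3/3


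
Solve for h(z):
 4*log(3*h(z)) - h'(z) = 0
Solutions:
 -Integral(1/(log(_y) + log(3)), (_y, h(z)))/4 = C1 - z


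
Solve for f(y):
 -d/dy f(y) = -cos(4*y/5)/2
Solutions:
 f(y) = C1 + 5*sin(4*y/5)/8


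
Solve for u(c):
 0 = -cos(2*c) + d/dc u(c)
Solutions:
 u(c) = C1 + sin(2*c)/2


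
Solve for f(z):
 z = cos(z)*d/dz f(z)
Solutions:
 f(z) = C1 + Integral(z/cos(z), z)


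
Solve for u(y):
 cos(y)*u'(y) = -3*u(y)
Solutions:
 u(y) = C1*(sin(y) - 1)^(3/2)/(sin(y) + 1)^(3/2)


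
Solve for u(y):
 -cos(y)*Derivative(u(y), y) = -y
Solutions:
 u(y) = C1 + Integral(y/cos(y), y)


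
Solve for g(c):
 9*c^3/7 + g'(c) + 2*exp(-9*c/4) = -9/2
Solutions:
 g(c) = C1 - 9*c^4/28 - 9*c/2 + 8*exp(-9*c/4)/9


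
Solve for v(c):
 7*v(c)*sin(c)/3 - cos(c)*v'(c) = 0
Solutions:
 v(c) = C1/cos(c)^(7/3)


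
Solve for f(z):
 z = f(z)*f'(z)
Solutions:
 f(z) = -sqrt(C1 + z^2)
 f(z) = sqrt(C1 + z^2)


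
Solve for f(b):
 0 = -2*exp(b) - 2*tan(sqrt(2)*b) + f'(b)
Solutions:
 f(b) = C1 + 2*exp(b) - sqrt(2)*log(cos(sqrt(2)*b))


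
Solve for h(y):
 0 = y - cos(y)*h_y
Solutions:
 h(y) = C1 + Integral(y/cos(y), y)


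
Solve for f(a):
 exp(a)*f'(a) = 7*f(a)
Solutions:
 f(a) = C1*exp(-7*exp(-a))


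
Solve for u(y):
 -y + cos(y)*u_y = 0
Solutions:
 u(y) = C1 + Integral(y/cos(y), y)


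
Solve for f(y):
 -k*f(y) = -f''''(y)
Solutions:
 f(y) = C1*exp(-k^(1/4)*y) + C2*exp(k^(1/4)*y) + C3*exp(-I*k^(1/4)*y) + C4*exp(I*k^(1/4)*y)


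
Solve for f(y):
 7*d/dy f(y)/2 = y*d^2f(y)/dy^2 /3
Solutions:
 f(y) = C1 + C2*y^(23/2)


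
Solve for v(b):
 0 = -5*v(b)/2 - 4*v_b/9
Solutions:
 v(b) = C1*exp(-45*b/8)


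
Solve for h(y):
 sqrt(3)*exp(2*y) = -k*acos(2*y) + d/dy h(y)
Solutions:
 h(y) = C1 + k*(y*acos(2*y) - sqrt(1 - 4*y^2)/2) + sqrt(3)*exp(2*y)/2


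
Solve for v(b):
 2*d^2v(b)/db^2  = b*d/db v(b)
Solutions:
 v(b) = C1 + C2*erfi(b/2)


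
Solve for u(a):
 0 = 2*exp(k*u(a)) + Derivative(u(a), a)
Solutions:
 u(a) = Piecewise((log(1/(C1*k + 2*a*k))/k, Ne(k, 0)), (nan, True))
 u(a) = Piecewise((C1 - 2*a, Eq(k, 0)), (nan, True))


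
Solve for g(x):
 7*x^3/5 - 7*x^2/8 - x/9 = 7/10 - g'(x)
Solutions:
 g(x) = C1 - 7*x^4/20 + 7*x^3/24 + x^2/18 + 7*x/10


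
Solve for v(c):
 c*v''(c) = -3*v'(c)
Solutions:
 v(c) = C1 + C2/c^2


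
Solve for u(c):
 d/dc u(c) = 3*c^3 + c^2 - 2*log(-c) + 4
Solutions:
 u(c) = C1 + 3*c^4/4 + c^3/3 - 2*c*log(-c) + 6*c


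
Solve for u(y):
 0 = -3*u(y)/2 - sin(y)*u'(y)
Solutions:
 u(y) = C1*(cos(y) + 1)^(3/4)/(cos(y) - 1)^(3/4)


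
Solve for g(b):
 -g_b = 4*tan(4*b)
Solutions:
 g(b) = C1 + log(cos(4*b))


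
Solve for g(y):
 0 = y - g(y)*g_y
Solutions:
 g(y) = -sqrt(C1 + y^2)
 g(y) = sqrt(C1 + y^2)


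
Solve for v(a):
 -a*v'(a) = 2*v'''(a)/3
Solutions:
 v(a) = C1 + Integral(C2*airyai(-2^(2/3)*3^(1/3)*a/2) + C3*airybi(-2^(2/3)*3^(1/3)*a/2), a)


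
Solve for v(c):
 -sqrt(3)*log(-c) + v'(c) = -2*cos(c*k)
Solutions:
 v(c) = C1 + sqrt(3)*c*(log(-c) - 1) - 2*Piecewise((sin(c*k)/k, Ne(k, 0)), (c, True))


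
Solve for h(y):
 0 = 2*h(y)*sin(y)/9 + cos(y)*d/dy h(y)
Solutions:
 h(y) = C1*cos(y)^(2/9)


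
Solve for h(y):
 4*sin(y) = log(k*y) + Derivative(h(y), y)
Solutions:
 h(y) = C1 - y*log(k*y) + y - 4*cos(y)


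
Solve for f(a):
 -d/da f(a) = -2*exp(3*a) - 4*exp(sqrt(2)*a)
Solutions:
 f(a) = C1 + 2*exp(3*a)/3 + 2*sqrt(2)*exp(sqrt(2)*a)


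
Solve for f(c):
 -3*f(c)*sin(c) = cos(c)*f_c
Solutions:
 f(c) = C1*cos(c)^3


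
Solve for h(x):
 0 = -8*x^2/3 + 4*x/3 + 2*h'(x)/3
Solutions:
 h(x) = C1 + 4*x^3/3 - x^2


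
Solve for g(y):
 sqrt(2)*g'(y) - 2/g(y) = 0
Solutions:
 g(y) = -sqrt(C1 + 2*sqrt(2)*y)
 g(y) = sqrt(C1 + 2*sqrt(2)*y)


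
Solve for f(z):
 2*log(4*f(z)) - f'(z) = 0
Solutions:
 -Integral(1/(log(_y) + 2*log(2)), (_y, f(z)))/2 = C1 - z


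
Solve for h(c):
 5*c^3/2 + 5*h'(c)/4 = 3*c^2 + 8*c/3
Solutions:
 h(c) = C1 - c^4/2 + 4*c^3/5 + 16*c^2/15


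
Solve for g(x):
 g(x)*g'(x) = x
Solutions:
 g(x) = -sqrt(C1 + x^2)
 g(x) = sqrt(C1 + x^2)


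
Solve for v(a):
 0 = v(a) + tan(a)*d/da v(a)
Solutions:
 v(a) = C1/sin(a)


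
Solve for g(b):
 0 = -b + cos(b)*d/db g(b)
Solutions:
 g(b) = C1 + Integral(b/cos(b), b)


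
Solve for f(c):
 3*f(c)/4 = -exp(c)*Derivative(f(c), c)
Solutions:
 f(c) = C1*exp(3*exp(-c)/4)


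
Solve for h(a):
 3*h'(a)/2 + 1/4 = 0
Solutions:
 h(a) = C1 - a/6


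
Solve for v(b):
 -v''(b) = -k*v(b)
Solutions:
 v(b) = C1*exp(-b*sqrt(k)) + C2*exp(b*sqrt(k))


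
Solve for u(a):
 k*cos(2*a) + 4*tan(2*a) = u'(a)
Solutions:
 u(a) = C1 + k*sin(2*a)/2 - 2*log(cos(2*a))


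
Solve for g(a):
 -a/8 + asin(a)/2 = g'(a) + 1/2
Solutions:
 g(a) = C1 - a^2/16 + a*asin(a)/2 - a/2 + sqrt(1 - a^2)/2


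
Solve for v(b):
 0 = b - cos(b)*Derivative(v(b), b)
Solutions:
 v(b) = C1 + Integral(b/cos(b), b)


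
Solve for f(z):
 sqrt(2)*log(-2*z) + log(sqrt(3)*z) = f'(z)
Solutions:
 f(z) = C1 + z*(1 + sqrt(2))*log(z) + z*(-sqrt(2) - 1 + log(3)/2 + sqrt(2)*log(2) + sqrt(2)*I*pi)


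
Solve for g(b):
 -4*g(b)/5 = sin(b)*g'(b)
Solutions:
 g(b) = C1*(cos(b) + 1)^(2/5)/(cos(b) - 1)^(2/5)


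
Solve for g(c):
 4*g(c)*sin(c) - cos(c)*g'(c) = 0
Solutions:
 g(c) = C1/cos(c)^4
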